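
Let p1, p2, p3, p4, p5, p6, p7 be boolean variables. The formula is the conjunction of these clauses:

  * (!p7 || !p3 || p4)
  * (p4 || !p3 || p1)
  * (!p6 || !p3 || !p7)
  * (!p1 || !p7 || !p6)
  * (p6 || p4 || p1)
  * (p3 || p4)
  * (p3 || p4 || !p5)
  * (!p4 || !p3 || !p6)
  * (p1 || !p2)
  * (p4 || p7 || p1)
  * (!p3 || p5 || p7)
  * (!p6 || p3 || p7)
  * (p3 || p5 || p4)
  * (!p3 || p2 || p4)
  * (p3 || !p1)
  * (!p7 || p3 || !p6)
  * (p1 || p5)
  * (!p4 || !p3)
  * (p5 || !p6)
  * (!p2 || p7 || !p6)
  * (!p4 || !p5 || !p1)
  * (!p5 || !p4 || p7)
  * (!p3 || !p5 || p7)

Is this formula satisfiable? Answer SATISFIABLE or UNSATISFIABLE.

SATISFIABLE

Try p1 = False.
  then p2 is forced to False.
  then p5 is forced to True.
Set p3 = False and propagate.
  then p4 is forced to True.
  then p7 is forced to True.
  then p6 is forced to False.
Every clause has at least one true literal under this assignment.
So p1=F  p2=F  p3=F  p4=T  p5=T  p6=F  p7=T is a satisfying assignment.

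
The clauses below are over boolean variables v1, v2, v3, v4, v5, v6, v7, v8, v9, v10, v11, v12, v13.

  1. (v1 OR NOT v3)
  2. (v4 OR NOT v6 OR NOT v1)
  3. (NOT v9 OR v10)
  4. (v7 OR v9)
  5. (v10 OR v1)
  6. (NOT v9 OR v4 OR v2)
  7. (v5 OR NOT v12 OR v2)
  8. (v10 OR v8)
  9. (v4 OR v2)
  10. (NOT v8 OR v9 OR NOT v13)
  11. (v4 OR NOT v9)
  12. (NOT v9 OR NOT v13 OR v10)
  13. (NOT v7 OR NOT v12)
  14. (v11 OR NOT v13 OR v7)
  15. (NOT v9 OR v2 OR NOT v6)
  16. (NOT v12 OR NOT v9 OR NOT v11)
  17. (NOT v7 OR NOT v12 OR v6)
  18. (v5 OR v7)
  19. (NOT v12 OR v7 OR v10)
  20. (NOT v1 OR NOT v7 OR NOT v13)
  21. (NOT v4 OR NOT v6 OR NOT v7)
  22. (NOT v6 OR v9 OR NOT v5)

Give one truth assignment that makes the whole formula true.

v1 = True, v2 = False, v3 = True, v4 = True, v5 = True, v6 = False, v7 = True, v8 = True, v9 = True, v10 = True, v11 = True, v12 = False, v13 = False

Check each clause:
  1. (NOT v3 OR v1) — v1 is true.
  2. (NOT v1 OR NOT v6 OR v4) — NOT v6 is true.
  3. (NOT v9 OR v10) — v10 is true.
  4. (v7 OR v9) — v9 is true.
  5. (v1 OR v10) — v1 is true.
  6. (v2 OR NOT v9 OR v4) — v4 is true.
  7. (NOT v12 OR v5 OR v2) — NOT v12 is true.
  8. (v10 OR v8) — v8 is true.
  9. (v2 OR v4) — v4 is true.
  10. (v9 OR NOT v8 OR NOT v13) — v9 is true.
  11. (NOT v9 OR v4) — v4 is true.
  12. (NOT v9 OR v10 OR NOT v13) — v10 is true.
  13. (NOT v12 OR NOT v7) — NOT v12 is true.
  14. (NOT v13 OR v7 OR v11) — v11 is true.
  15. (NOT v6 OR v2 OR NOT v9) — NOT v6 is true.
  16. (NOT v12 OR NOT v9 OR NOT v11) — NOT v12 is true.
  17. (NOT v12 OR NOT v7 OR v6) — NOT v12 is true.
  18. (v5 OR v7) — v5 is true.
  19. (NOT v12 OR v10 OR v7) — v10 is true.
  20. (NOT v1 OR NOT v7 OR NOT v13) — NOT v13 is true.
  21. (NOT v6 OR NOT v4 OR NOT v7) — NOT v6 is true.
  22. (v9 OR NOT v5 OR NOT v6) — v9 is true.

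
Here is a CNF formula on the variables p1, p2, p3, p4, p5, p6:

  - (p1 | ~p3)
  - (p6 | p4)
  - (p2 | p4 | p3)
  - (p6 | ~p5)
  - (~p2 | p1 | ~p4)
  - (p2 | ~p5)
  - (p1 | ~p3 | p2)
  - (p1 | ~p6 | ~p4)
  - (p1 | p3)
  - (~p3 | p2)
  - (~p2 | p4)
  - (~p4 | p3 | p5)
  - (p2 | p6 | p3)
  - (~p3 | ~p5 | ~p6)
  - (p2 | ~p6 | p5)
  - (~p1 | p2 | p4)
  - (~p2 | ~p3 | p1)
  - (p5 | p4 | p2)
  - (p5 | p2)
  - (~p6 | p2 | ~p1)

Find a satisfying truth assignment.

p1 = True, p2 = True, p3 = True, p4 = True, p5 = False, p6 = False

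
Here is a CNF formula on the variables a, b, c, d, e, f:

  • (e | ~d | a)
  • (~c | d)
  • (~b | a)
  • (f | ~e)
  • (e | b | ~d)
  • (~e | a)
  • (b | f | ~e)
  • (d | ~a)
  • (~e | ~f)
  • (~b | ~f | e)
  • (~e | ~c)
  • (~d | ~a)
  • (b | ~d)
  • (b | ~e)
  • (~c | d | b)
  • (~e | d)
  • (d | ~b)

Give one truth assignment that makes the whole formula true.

a=False, b=False, c=False, d=False, e=False, f=True

Check each clause:
  1. (~d | a | e) — ~d is true.
  2. (d | ~c) — ~c is true.
  3. (a | ~b) — ~b is true.
  4. (~e | f) — ~e is true.
  5. (b | e | ~d) — ~d is true.
  6. (a | ~e) — ~e is true.
  7. (~e | f | b) — ~e is true.
  8. (d | ~a) — ~a is true.
  9. (~f | ~e) — ~e is true.
  10. (~b | e | ~f) — ~b is true.
  11. (~e | ~c) — ~e is true.
  12. (~a | ~d) — ~d is true.
  13. (b | ~d) — ~d is true.
  14. (b | ~e) — ~e is true.
  15. (b | ~c | d) — ~c is true.
  16. (d | ~e) — ~e is true.
  17. (~b | d) — ~b is true.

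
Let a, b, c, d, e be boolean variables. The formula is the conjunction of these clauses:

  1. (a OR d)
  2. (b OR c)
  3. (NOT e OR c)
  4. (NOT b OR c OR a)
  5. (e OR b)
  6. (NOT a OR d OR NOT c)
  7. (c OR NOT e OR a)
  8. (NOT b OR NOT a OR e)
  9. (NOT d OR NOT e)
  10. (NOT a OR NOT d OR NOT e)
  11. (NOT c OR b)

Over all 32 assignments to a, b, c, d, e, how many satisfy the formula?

The models are:
  a=0 b=1 c=1 d=1 e=0
That's 1 in total.

1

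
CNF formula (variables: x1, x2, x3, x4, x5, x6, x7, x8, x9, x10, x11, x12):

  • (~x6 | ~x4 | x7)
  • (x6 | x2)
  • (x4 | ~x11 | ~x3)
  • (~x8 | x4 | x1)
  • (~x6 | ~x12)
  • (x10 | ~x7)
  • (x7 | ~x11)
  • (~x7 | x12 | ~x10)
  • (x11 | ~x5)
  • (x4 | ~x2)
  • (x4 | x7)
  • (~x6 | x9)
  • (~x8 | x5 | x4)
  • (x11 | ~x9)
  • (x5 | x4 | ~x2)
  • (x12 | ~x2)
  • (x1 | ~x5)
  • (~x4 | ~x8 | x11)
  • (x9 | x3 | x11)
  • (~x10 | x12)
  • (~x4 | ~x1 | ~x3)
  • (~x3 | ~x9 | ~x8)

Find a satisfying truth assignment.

x1=F, x2=T, x3=T, x4=T, x5=F, x6=F, x7=T, x8=F, x9=T, x10=T, x11=T, x12=T

x8 occurs only negated in the remaining clauses — set x8 = False.
Try x1 = False.
  then x5 is forced to False.
Set x2 = True and propagate.
  then x4 is forced to True.
  then x12 is forced to True.
  then x6 is forced to False.
Branch on x3: take x3 = True.
The remaining clauses are satisfied by x7 = True, x9 = True, x10 = True, x11 = True.
Every clause has at least one true literal under this assignment.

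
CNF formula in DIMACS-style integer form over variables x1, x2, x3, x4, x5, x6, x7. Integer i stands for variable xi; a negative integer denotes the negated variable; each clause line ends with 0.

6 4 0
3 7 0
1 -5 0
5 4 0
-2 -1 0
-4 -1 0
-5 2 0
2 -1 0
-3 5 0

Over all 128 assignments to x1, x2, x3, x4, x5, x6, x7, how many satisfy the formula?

4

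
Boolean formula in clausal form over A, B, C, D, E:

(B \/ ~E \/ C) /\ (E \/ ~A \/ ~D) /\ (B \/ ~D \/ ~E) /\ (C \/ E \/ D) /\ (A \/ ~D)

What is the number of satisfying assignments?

12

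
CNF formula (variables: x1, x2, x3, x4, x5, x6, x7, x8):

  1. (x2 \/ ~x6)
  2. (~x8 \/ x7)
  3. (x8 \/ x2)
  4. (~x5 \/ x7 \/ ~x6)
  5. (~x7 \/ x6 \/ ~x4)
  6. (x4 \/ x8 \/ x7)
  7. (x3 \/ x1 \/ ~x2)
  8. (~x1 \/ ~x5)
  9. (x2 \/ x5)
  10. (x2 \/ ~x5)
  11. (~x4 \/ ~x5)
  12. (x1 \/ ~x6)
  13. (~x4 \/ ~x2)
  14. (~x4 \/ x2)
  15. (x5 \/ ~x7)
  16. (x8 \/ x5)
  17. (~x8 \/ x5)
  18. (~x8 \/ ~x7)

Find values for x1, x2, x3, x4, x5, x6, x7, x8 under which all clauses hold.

x3 occurs only positively in the remaining clauses — set x3 = True.
Branch on x1: take x1 = False.
  then x6 is forced to False.
For the remaining variables, x2 = True, x4 = False, x5 = True, x7 = True, x8 = False works.
Every clause has at least one true literal under this assignment.
Check each clause:
  1. (x2 \/ ~x6) — ~x6 is true.
  2. (~x8 \/ x7) — ~x8 is true.
  3. (x2 \/ x8) — x2 is true.
  4. (~x6 \/ ~x5 \/ x7) — ~x6 is true.
  5. (x6 \/ ~x7 \/ ~x4) — ~x4 is true.
  6. (x8 \/ x4 \/ x7) — x7 is true.
  7. (x3 \/ x1 \/ ~x2) — x3 is true.
  8. (~x5 \/ ~x1) — ~x1 is true.
  9. (x2 \/ x5) — x2 is true.
  10. (~x5 \/ x2) — x2 is true.
  11. (~x4 \/ ~x5) — ~x4 is true.
  12. (~x6 \/ x1) — ~x6 is true.
  13. (~x2 \/ ~x4) — ~x4 is true.
  14. (x2 \/ ~x4) — x2 is true.
  15. (x5 \/ ~x7) — x5 is true.
  16. (x5 \/ x8) — x5 is true.
  17. (x5 \/ ~x8) — ~x8 is true.
  18. (~x7 \/ ~x8) — ~x8 is true.

x1 = 0, x2 = 1, x3 = 1, x4 = 0, x5 = 1, x6 = 0, x7 = 1, x8 = 0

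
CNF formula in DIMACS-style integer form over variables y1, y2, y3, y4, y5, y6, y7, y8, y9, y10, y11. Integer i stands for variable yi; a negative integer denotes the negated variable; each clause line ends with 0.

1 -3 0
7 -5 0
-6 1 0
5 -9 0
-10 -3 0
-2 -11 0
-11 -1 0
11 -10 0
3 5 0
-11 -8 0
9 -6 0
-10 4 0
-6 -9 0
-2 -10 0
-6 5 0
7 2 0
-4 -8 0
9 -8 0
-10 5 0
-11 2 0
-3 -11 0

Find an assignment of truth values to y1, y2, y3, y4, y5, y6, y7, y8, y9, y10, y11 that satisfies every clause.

y1=T  y2=F  y3=T  y4=F  y5=T  y6=F  y7=T  y8=F  y9=T  y10=F  y11=F

Check each clause:
  1. (!y3 || y1) — y1 is true.
  2. (!y5 || y7) — y7 is true.
  3. (y1 || !y6) — y1 is true.
  4. (!y9 || y5) — y5 is true.
  5. (!y10 || !y3) — !y10 is true.
  6. (!y11 || !y2) — !y11 is true.
  7. (!y11 || !y1) — !y11 is true.
  8. (y11 || !y10) — !y10 is true.
  9. (y3 || y5) — y3 is true.
  10. (!y11 || !y8) — !y8 is true.
  11. (y9 || !y6) — y9 is true.
  12. (y4 || !y10) — !y10 is true.
  13. (!y9 || !y6) — !y6 is true.
  14. (!y10 || !y2) — !y2 is true.
  15. (!y6 || y5) — !y6 is true.
  16. (y7 || y2) — y7 is true.
  17. (!y8 || !y4) — !y8 is true.
  18. (y9 || !y8) — !y8 is true.
  19. (!y10 || y5) — y5 is true.
  20. (y2 || !y11) — !y11 is true.
  21. (!y3 || !y11) — !y11 is true.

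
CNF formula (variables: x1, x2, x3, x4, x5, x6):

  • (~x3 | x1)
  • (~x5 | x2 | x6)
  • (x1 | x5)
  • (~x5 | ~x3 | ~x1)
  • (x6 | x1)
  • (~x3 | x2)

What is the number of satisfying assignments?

Case analysis on x1 and x3:
  x1=T, x3=T: remaining (x2,x4,x5,x6) ∈ {(T,F,F,F); (T,F,F,T); (T,T,F,F); (T,T,F,T)} — 4.
  x1=T, x3=F: x4 free; 7 ways for (x2,x5,x6) × 2^1 = 14.
  x1=F, x3=T: a clause becomes empty — 0.
  x1=F, x3=F: remaining (x2,x4,x5,x6) ∈ {(F,F,T,T); (F,T,T,T); (T,F,T,T); (T,T,T,T)} — 4.
Total: 4 + 14 + 0 + 4 = 22.

22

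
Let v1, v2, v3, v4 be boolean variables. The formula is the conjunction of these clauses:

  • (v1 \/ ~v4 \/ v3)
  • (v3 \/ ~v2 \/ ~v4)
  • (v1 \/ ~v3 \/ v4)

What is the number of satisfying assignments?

11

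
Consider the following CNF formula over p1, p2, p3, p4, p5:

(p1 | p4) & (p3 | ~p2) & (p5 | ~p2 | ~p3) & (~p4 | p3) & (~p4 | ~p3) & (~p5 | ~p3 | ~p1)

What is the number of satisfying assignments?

The models are:
  p1=1 p2=0 p3=0 p4=0 p5=0
  p1=1 p2=0 p3=0 p4=0 p5=1
  p1=1 p2=0 p3=1 p4=0 p5=0
Count: 3.

3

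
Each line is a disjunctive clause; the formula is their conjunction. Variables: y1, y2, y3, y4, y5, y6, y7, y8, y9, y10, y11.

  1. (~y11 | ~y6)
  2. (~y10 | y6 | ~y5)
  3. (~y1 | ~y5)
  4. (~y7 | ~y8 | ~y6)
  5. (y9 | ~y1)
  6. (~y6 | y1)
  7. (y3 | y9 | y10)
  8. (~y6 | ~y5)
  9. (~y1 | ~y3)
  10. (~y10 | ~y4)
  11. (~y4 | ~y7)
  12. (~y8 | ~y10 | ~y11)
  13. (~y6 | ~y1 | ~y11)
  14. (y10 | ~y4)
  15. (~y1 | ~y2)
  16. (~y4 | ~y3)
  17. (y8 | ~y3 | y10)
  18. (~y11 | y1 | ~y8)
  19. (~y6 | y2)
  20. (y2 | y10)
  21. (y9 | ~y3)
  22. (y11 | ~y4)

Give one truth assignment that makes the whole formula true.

Pure literal: y4 appears only negated; assign y4 = False.
y5 occurs only negated in the remaining clauses — set y5 = False.
Branch on y1: take y1 = False.
  then y6 is forced to False.
Branch on y2: take y2 = False.
  then y10 is forced to True.
Try y3 = False.
For the remaining variables, y7 = False, y8 = False, y9 = False, y11 = False works.
Check each clause:
  1. (~y11 | ~y6) — ~y6 is true.
  2. (y6 | ~y10 | ~y5) — ~y5 is true.
  3. (~y1 | ~y5) — ~y5 is true.
  4. (~y7 | ~y8 | ~y6) — ~y8 is true.
  5. (y9 | ~y1) — ~y1 is true.
  6. (y1 | ~y6) — ~y6 is true.
  7. (y10 | y3 | y9) — y10 is true.
  8. (~y6 | ~y5) — ~y6 is true.
  9. (~y1 | ~y3) — ~y3 is true.
  10. (~y10 | ~y4) — ~y4 is true.
  11. (~y7 | ~y4) — ~y7 is true.
  12. (~y8 | ~y11 | ~y10) — ~y8 is true.
  13. (~y1 | ~y6 | ~y11) — ~y6 is true.
  14. (y10 | ~y4) — y10 is true.
  15. (~y2 | ~y1) — ~y2 is true.
  16. (~y4 | ~y3) — ~y4 is true.
  17. (y10 | y8 | ~y3) — y10 is true.
  18. (~y8 | y1 | ~y11) — ~y8 is true.
  19. (y2 | ~y6) — ~y6 is true.
  20. (y10 | y2) — y10 is true.
  21. (y9 | ~y3) — ~y3 is true.
  22. (y11 | ~y4) — ~y4 is true.

y1=F  y2=F  y3=F  y4=F  y5=F  y6=F  y7=F  y8=F  y9=F  y10=T  y11=F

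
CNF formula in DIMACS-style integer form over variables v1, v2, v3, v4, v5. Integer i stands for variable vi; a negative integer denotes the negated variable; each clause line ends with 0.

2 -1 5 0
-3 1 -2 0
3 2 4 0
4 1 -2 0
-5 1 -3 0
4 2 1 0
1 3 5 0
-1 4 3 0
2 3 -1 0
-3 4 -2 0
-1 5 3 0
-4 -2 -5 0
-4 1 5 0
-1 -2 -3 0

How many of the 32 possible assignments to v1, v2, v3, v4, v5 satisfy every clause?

3

The models are:
  v1=F v2=F v3=F v4=T v5=T
  v1=T v2=F v3=T v4=F v5=T
  v1=T v2=F v3=T v4=T v5=T
Count: 3.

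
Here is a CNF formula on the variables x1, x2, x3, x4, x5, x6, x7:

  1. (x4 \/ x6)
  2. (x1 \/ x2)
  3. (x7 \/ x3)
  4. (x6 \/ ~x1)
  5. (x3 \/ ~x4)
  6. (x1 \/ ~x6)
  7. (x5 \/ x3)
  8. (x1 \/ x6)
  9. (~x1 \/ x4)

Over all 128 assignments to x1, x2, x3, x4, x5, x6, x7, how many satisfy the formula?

8

Split on x1, then x6.
  x1=T, x6=T: forces x3=T; x4=T; x2, x5, x7 free → 2^3 = 8.
  x1=T, x6=F: a clause becomes empty — 0.
  x1=F, x6=T: a clause becomes empty — 0.
  x1=F, x6=F: a clause becomes empty — 0.
Total: 8 + 0 + 0 + 0 = 8.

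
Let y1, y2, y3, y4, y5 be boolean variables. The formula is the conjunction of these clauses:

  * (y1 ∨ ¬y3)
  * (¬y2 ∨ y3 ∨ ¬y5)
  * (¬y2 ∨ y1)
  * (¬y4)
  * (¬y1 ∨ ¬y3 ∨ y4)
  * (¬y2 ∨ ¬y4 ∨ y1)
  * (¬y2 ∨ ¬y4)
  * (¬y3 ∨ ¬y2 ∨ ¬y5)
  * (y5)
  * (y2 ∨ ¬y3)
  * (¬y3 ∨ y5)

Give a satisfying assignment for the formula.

y1=False  y2=False  y3=False  y4=False  y5=True

Check each clause:
  1. (y1 ∨ ¬y3) — ¬y3 is true.
  2. (y3 ∨ ¬y5 ∨ ¬y2) — ¬y2 is true.
  3. (¬y2 ∨ y1) — ¬y2 is true.
  4. (¬y4) — ¬y4 is true.
  5. (¬y1 ∨ ¬y3 ∨ y4) — ¬y3 is true.
  6. (¬y2 ∨ y1 ∨ ¬y4) — ¬y4 is true.
  7. (¬y2 ∨ ¬y4) — ¬y4 is true.
  8. (¬y5 ∨ ¬y3 ∨ ¬y2) — ¬y3 is true.
  9. (y5) — y5 is true.
  10. (¬y3 ∨ y2) — ¬y3 is true.
  11. (¬y3 ∨ y5) — ¬y3 is true.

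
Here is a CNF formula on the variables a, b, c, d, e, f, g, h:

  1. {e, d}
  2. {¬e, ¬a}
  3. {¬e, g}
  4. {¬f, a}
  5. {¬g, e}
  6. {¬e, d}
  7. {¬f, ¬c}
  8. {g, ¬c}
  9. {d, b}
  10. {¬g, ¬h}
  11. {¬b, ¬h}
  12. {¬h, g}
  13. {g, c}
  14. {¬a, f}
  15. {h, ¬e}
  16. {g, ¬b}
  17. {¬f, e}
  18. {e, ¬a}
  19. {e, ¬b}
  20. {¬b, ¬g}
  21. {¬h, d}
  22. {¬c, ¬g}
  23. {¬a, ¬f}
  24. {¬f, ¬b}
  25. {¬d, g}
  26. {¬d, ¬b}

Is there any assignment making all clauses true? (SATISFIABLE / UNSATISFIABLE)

UNSATISFIABLE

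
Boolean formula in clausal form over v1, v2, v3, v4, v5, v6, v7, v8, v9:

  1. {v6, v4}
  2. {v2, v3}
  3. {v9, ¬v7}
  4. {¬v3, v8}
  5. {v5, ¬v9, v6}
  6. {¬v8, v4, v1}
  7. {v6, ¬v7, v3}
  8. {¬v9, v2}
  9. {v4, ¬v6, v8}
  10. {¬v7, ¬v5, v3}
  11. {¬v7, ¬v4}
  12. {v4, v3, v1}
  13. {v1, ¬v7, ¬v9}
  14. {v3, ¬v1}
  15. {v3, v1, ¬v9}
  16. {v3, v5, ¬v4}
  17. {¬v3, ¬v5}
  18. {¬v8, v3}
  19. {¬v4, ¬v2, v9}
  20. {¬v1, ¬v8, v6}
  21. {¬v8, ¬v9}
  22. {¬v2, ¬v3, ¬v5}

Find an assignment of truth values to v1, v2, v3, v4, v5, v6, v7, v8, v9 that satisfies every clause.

v1=False, v2=False, v3=True, v4=True, v5=False, v6=True, v7=False, v8=True, v9=False

v7 occurs only negated in the remaining clauses — set v7 = False.
Try v1 = False.
Branch on v2: take v2 = False.
  then v3 is forced to True.
  then v8 is forced to True.
  then v4 is forced to True.
  then v9 is forced to False.
  then v5 is forced to False.
v6 is now unconstrained; take v6 = True.
Every clause has at least one true literal under this assignment.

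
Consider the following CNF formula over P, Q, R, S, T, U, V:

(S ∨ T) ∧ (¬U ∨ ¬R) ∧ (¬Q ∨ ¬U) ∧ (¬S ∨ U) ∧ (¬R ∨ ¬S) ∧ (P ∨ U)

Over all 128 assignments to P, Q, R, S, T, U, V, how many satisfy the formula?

20

Split on U, then S.
  U=1, S=1: forces Q=0; R=0; P, T, V free → 2^3 = 8.
  U=1, S=0: remaining (P,Q,R,T,V) ∈ {(0,0,0,1,0); (0,0,0,1,1); (1,0,0,1,0); (1,0,0,1,1)} — 4.
  U=0, S=1: a clause becomes empty — 0.
  U=0, S=0: forces P=1; T=1; Q, R, V free → 2^3 = 8.
Total: 8 + 4 + 0 + 8 = 20.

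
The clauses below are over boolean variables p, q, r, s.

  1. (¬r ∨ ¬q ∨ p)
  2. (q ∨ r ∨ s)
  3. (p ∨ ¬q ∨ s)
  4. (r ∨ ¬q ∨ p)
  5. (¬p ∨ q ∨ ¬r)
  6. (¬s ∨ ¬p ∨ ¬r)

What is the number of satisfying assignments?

7

Satisfying assignments:
  p=F q=F r=F s=T
  p=F q=F r=T s=F
  p=F q=F r=T s=T
  p=T q=F r=F s=T
  p=T q=T r=F s=F
  p=T q=T r=F s=T
  p=T q=T r=T s=F
That's 7 in total.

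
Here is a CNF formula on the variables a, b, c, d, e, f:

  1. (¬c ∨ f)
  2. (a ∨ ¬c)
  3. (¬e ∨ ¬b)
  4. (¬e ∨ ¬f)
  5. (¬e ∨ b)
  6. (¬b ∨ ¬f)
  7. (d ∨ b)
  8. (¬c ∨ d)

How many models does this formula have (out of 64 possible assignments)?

Case analysis on b and c:
  b=1, c=1: a clause becomes empty — 0.
  b=1, c=0: remaining (a,d,e,f) ∈ {(0,0,0,0); (0,1,0,0); (1,0,0,0); (1,1,0,0)} — 4.
  b=0, c=1: remaining (a,d,e,f) ∈ {(1,1,0,1)} — 1.
  b=0, c=0: remaining (a,d,e,f) ∈ {(0,1,0,0); (0,1,0,1); (1,1,0,0); (1,1,0,1)} — 4.
Total: 0 + 4 + 1 + 4 = 9.

9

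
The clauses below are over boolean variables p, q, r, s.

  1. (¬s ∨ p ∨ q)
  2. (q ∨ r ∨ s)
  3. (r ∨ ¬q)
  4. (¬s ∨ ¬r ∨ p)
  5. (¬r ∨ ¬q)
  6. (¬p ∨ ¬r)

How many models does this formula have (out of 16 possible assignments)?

2

The models are:
  p=0 q=0 r=1 s=0
  p=1 q=0 r=0 s=1
That's 2 in total.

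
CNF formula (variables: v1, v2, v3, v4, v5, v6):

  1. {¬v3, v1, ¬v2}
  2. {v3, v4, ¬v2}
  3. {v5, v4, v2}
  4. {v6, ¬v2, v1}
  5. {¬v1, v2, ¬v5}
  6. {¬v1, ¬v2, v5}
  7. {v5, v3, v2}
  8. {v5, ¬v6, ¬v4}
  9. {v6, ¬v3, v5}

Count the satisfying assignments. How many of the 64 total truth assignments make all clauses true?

15

Case analysis on v2 and v5:
  v2=1, v5=1: 7 of the 16 assignments to (v1,v3,v4,v6) work.
  v2=1, v5=0: a clause becomes empty — 0.
  v2=0, v5=1: forces v1=0; v3, v4, v6 free → 2^3 = 8.
  v2=0, v5=0: a clause becomes empty — 0.
Total: 7 + 0 + 8 + 0 = 15.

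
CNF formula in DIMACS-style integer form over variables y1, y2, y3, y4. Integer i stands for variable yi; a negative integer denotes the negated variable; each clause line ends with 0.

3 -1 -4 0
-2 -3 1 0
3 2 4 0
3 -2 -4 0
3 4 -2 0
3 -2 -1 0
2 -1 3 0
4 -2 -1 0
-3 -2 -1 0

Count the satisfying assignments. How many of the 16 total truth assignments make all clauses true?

The models are:
  y1=0 y2=0 y3=0 y4=1
  y1=0 y2=0 y3=1 y4=0
  y1=0 y2=0 y3=1 y4=1
  y1=1 y2=0 y3=1 y4=0
  y1=1 y2=0 y3=1 y4=1
Count: 5.

5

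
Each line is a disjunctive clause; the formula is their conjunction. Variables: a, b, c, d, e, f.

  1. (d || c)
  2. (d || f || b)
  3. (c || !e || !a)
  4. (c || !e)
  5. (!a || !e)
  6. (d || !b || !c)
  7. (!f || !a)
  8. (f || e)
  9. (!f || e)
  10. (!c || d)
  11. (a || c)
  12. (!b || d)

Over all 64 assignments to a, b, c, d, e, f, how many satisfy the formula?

4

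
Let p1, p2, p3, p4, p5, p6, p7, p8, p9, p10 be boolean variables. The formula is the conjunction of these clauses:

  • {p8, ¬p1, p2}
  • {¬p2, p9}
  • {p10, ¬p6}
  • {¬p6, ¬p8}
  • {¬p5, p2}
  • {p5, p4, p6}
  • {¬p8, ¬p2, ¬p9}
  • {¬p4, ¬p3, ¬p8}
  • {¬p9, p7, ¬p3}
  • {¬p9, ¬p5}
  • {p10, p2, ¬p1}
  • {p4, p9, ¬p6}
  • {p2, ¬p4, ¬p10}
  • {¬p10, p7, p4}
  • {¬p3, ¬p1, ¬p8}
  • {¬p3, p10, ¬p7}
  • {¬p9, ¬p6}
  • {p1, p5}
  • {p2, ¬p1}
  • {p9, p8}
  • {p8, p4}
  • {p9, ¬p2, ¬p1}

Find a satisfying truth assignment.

Pure literal: p3 appears only negated; assign p3 = False.
Branch on p1: take p1 = True.
  then p2 is forced to True.
  then p9 is forced to True.
  then p8 is forced to False.
  then p5 is forced to False.
  then p6 is forced to False.
  then p4 is forced to True.
p7, p10 are now unconstrained; take p7 = False, p10 = False.

p1=T  p2=T  p3=F  p4=T  p5=F  p6=F  p7=F  p8=F  p9=T  p10=F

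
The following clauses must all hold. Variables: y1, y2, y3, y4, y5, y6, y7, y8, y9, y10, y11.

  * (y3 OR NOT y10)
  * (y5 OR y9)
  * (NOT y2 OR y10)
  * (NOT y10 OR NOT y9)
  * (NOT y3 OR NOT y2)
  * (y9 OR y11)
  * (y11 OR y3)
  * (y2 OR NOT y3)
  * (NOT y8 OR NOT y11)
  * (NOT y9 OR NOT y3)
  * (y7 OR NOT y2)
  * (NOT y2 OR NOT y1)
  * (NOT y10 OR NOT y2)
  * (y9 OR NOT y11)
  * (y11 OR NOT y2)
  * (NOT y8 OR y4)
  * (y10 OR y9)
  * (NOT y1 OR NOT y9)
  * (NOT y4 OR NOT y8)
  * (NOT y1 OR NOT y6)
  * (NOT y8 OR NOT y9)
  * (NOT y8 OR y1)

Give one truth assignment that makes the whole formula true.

y1=F, y2=F, y3=F, y4=F, y5=F, y6=F, y7=T, y8=F, y9=T, y10=F, y11=T

y6 occurs only negated in the remaining clauses — set y6 = False.
Pure literal: y7 appears only positively; assign y7 = True.
Set y1 = False and propagate.
  then y8 is forced to False.
The remaining clauses are satisfied by y2 = False, y3 = False, y4 = False, y5 = False, y9 = True, y10 = False, y11 = True.
Every clause has at least one true literal under this assignment.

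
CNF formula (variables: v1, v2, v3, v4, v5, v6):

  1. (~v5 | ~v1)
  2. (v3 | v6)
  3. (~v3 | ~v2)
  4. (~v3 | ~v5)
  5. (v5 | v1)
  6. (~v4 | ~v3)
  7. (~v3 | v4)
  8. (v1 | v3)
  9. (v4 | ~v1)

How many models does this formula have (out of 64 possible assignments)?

Satisfying assignments:
  v1=1 v2=0 v3=0 v4=1 v5=0 v6=1
  v1=1 v2=1 v3=0 v4=1 v5=0 v6=1
Count: 2.

2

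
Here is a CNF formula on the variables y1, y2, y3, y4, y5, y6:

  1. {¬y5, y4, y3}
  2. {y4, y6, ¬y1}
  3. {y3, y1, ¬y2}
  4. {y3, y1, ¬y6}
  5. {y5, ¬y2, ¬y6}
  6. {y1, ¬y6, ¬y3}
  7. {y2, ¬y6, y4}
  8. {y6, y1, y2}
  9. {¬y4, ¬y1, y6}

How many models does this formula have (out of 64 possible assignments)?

Case analysis on y6 and y1:
  y6=T, y1=T: 7 of the 16 assignments to (y2,y3,y4,y5) work.
  y6=T, y1=F: a clause becomes empty — 0.
  y6=F, y1=T: a clause becomes empty — 0.
  y6=F, y1=F: remaining (y2,y3,y4,y5) ∈ {(T,T,F,F); (T,T,F,T); (T,T,T,F); (T,T,T,T)} — 4.
Total: 7 + 0 + 0 + 4 = 11.

11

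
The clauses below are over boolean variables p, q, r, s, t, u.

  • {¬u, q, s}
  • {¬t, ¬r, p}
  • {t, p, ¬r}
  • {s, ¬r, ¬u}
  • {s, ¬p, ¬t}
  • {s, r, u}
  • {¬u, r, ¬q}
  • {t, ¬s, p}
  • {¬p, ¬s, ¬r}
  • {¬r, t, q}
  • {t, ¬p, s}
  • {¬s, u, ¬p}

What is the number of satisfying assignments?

The models are:
  p=F q=F r=F s=T t=T u=F
  p=F q=F r=F s=T t=T u=T
  p=F q=T r=F s=T t=T u=F
  p=T q=F r=F s=T t=F u=T
  p=T q=F r=F s=T t=T u=T
That's 5 in total.

5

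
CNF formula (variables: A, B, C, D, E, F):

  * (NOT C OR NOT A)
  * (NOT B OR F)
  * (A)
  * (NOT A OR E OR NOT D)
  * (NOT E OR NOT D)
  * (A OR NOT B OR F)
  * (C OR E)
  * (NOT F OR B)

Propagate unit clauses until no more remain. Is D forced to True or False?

(A) stands alone — A = True.
From (NOT C OR NOT A) and A = True: C = False.
(C OR E): since C = False, the clause reduces to (E). E = True.
From (NOT D OR NOT E) and E = True: D = False.

False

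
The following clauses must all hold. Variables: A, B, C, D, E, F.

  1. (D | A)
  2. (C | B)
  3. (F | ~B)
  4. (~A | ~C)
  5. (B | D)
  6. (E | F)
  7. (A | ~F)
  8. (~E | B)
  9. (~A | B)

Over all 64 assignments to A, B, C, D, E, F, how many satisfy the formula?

4

Satisfying assignments:
  A=T B=T C=F D=F E=F F=T
  A=T B=T C=F D=F E=T F=T
  A=T B=T C=F D=T E=F F=T
  A=T B=T C=F D=T E=T F=T
Count: 4.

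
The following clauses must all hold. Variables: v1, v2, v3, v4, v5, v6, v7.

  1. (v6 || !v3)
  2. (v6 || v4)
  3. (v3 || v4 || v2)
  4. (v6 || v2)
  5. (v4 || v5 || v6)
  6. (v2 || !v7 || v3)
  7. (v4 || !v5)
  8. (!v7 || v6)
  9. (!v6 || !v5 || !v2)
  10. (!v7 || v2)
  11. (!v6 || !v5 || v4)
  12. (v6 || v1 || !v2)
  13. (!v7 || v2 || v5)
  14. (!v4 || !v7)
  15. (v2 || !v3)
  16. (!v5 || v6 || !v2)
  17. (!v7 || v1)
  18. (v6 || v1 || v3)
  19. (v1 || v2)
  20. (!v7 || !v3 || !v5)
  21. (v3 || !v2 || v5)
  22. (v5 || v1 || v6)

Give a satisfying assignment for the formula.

v1=T, v2=F, v3=F, v4=T, v5=T, v6=T, v7=F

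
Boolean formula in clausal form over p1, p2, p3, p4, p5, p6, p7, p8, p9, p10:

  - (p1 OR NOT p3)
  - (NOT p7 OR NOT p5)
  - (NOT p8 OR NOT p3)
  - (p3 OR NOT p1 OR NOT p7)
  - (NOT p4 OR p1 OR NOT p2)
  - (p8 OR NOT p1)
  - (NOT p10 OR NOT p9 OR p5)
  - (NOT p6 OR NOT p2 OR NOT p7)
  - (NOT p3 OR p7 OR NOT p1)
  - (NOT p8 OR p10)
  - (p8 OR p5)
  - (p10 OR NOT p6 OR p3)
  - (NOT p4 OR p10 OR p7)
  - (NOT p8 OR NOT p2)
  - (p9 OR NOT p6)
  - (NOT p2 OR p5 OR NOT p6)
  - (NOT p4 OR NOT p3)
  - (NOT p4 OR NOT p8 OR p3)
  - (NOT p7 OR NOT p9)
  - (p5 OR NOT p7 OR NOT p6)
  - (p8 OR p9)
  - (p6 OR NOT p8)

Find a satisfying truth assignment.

Pure literal: p4 appears only negated; assign p4 = False.
Set p1 = False and propagate.
  then p3 is forced to False.
For the remaining variables, p2 = True, p5 = True, p6 = False, p7 = False, p8 = False, p9 = True, p10 = False works.
Every clause has at least one true literal under this assignment.

p1 = False, p2 = True, p3 = False, p4 = False, p5 = True, p6 = False, p7 = False, p8 = False, p9 = True, p10 = False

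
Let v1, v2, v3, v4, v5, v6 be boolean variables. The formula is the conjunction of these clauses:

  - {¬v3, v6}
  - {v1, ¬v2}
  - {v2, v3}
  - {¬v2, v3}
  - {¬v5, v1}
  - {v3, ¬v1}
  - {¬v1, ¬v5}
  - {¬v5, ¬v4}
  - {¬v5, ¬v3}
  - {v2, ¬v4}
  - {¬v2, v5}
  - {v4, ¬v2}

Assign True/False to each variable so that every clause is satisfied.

Pure literal: v6 appears only positively; assign v6 = True.
Try v1 = False.
  then v2 is forced to False.
  then v3 is forced to True.
  then v5 is forced to False.
  then v4 is forced to False.

v1=False  v2=False  v3=True  v4=False  v5=False  v6=True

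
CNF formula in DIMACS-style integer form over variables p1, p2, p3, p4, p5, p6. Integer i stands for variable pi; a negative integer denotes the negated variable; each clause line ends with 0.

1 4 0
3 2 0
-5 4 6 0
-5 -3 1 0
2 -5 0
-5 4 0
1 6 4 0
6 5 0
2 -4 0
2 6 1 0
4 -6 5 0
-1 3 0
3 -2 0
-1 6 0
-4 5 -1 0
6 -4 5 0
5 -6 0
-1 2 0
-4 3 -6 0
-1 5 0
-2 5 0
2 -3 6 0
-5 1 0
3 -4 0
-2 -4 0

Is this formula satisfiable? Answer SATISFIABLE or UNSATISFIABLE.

UNSATISFIABLE

p5 = True:
  propagation gives p2=True, p4=True; an empty clause results — contradiction.
p5 = False:
  propagation gives p6=True; an empty clause results — contradiction.
Every branch closes, so no satisfying assignment exists.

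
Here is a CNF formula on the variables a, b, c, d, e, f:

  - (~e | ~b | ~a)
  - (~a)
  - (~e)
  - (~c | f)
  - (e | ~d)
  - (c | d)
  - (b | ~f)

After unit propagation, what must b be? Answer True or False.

(~a) is a unit clause: a = False.
Unit clause (~e) sets e = False.
From (e | ~d) and e = False: d = False.
From (d | c) and d = False: c = True.
(f | ~c) with c = True leaves only f, so f = True.
From (~f | b) and f = True: b = True.

True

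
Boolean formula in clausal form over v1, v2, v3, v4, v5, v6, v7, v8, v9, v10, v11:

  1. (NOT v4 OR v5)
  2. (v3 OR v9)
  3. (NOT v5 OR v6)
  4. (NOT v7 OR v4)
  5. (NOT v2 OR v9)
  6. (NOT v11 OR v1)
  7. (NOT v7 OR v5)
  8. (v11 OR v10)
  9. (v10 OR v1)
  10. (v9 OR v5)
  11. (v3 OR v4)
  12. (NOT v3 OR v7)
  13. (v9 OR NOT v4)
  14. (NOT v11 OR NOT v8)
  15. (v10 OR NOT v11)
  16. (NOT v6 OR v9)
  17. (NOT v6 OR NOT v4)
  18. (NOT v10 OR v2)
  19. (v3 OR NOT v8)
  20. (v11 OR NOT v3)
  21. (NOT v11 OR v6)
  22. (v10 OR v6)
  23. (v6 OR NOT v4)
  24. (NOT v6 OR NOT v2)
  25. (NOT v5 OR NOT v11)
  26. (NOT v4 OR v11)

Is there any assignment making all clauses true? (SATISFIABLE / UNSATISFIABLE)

UNSATISFIABLE

v11 = True:
  propagation gives v1=True, v8=False, v10=True, v2=True; an empty clause results — contradiction.
v11 = False:
  propagation gives v10=True, v2=True, v9=True, v3=False; an empty clause results — contradiction.
Every branch closes, so no satisfying assignment exists.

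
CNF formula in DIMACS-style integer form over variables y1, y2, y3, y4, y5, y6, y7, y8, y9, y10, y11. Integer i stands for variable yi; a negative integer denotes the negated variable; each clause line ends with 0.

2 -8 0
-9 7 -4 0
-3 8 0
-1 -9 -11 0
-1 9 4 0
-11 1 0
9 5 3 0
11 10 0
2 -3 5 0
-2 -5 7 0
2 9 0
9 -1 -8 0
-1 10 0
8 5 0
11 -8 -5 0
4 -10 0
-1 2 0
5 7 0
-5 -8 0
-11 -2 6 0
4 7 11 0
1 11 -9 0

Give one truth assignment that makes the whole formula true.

y1=1, y2=1, y3=1, y4=1, y5=0, y6=0, y7=1, y8=1, y9=1, y10=1, y11=0

Pure literal: y7 appears only positively; assign y7 = True.
Try y1 = True.
  then y10 is forced to True.
  then y4 is forced to True.
  then y2 is forced to True.
Set y3 = True and propagate.
  then y8 is forced to True.
  then y9 is forced to True.
  then y11 is forced to False.
  then y5 is forced to False.
y6 is now unconstrained; take y6 = False.
Every clause has at least one true literal under this assignment.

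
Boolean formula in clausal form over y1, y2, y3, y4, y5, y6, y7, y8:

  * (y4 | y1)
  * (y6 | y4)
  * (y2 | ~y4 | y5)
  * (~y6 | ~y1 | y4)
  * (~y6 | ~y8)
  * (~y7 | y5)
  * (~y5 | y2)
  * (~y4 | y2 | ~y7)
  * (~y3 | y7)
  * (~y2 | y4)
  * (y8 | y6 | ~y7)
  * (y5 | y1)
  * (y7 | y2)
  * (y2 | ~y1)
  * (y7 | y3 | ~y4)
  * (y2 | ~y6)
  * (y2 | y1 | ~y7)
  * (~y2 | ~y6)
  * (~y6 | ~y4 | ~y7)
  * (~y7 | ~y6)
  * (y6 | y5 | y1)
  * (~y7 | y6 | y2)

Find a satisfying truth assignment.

y1=True, y2=True, y3=False, y4=True, y5=True, y6=False, y7=True, y8=True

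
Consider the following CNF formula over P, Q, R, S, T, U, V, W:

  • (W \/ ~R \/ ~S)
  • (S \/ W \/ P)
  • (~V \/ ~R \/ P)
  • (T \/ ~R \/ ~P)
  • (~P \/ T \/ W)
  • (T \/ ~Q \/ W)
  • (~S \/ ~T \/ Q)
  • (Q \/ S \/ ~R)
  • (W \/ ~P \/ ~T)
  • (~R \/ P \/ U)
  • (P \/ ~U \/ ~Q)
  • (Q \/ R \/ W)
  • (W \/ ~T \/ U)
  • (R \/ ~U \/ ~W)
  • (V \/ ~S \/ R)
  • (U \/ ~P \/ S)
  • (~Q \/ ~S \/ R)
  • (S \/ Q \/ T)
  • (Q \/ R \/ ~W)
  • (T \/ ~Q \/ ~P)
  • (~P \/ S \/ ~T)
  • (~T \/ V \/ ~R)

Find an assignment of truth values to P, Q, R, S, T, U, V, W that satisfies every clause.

Set P = False and propagate.
Try Q = True.
  then U is forced to False.
  then R is forced to False.
  then S is forced to False.
  then W is forced to True.
T, V are now unconstrained; take T = True, V = False.

P=F, Q=T, R=F, S=F, T=T, U=F, V=F, W=T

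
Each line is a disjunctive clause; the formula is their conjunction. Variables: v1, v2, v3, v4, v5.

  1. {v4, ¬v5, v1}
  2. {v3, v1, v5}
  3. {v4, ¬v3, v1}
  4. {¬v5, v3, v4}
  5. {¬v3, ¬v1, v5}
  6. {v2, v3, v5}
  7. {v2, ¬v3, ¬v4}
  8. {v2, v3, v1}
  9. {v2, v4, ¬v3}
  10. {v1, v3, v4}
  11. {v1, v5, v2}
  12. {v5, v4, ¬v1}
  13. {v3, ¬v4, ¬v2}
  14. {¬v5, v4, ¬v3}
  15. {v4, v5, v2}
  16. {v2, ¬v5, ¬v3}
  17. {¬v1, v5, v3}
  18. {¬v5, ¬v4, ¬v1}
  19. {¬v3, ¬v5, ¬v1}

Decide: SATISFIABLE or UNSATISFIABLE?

Branch on v1: take v1 = False.
The remaining clauses are satisfied by v2 = True, v3 = True, v4 = True, v5 = True.
Every clause has at least one true literal under this assignment.
So v1=0, v2=1, v3=1, v4=1, v5=1 is a satisfying assignment.

SATISFIABLE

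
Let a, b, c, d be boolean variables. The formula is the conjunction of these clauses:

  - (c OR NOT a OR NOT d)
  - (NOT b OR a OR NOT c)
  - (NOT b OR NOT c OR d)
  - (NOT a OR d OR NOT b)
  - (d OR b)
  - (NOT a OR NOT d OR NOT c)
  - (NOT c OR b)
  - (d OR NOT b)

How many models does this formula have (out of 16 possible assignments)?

The models are:
  a=F b=F c=F d=T
  a=F b=T c=F d=T
Count: 2.

2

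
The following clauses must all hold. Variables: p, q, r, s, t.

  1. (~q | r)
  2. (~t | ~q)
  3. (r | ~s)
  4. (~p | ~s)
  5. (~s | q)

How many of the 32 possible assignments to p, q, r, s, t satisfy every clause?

11

Split on q, then s.
  q=1, s=1: remaining (p,r,t) ∈ {(0,1,0)} — 1.
  q=1, s=0: remaining (p,r,t) ∈ {(0,1,0); (1,1,0)} — 2.
  q=0, s=1: a clause becomes empty — 0.
  q=0, s=0: p, r, t free → 2^3 = 8.
Total: 1 + 2 + 0 + 8 = 11.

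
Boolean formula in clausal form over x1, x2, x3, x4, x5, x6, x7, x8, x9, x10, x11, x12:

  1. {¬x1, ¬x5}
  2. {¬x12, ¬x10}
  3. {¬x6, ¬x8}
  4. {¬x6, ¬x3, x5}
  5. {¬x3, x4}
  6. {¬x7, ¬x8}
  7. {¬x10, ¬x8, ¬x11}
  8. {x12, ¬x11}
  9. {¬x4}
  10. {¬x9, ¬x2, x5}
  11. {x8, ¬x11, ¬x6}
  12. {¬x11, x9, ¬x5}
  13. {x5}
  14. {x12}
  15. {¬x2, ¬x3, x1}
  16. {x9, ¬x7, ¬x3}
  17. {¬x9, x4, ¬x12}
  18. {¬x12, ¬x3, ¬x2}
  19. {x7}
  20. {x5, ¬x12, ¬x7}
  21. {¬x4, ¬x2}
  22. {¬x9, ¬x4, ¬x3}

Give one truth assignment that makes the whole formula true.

x1 = F, x2 = T, x3 = F, x4 = F, x5 = T, x6 = F, x7 = T, x8 = F, x9 = F, x10 = F, x11 = F, x12 = T

Check each clause:
  1. {¬x1, ¬x5} — ¬x1 is true.
  2. {¬x10, ¬x12} — ¬x10 is true.
  3. {¬x8, ¬x6} — ¬x8 is true.
  4. {x5, ¬x3, ¬x6} — ¬x3 is true.
  5. {x4, ¬x3} — ¬x3 is true.
  6. {¬x7, ¬x8} — ¬x8 is true.
  7. {¬x11, ¬x10, ¬x8} — ¬x8 is true.
  8. {¬x11, x12} — x12 is true.
  9. {¬x4} — ¬x4 is true.
  10. {¬x2, x5, ¬x9} — x5 is true.
  11. {¬x6, ¬x11, x8} — ¬x6 is true.
  12. {¬x11, x9, ¬x5} — ¬x11 is true.
  13. {x5} — x5 is true.
  14. {x12} — x12 is true.
  15. {x1, ¬x2, ¬x3} — ¬x3 is true.
  16. {¬x7, x9, ¬x3} — ¬x3 is true.
  17. {¬x12, x4, ¬x9} — ¬x9 is true.
  18. {¬x3, ¬x12, ¬x2} — ¬x3 is true.
  19. {x7} — x7 is true.
  20. {¬x7, x5, ¬x12} — x5 is true.
  21. {¬x4, ¬x2} — ¬x4 is true.
  22. {¬x9, ¬x3, ¬x4} — ¬x4 is true.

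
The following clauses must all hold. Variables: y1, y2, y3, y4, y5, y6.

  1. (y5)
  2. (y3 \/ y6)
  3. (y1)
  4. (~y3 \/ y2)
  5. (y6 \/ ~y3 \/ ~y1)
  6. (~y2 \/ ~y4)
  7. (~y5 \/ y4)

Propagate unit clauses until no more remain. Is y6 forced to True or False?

True

(y5) is a unit clause: y5 = True.
Unit clause (y1) sets y1 = True.
(~y5 \/ y4) with y5 = True leaves only y4, so y4 = True.
(~y4 \/ ~y2) with y4 = True leaves only ~y2, so y2 = False.
In (y2 \/ ~y3), y2 is now false; ~y3 must hold, so y3 = False.
From (y6 \/ y3) and y3 = False: y6 = True.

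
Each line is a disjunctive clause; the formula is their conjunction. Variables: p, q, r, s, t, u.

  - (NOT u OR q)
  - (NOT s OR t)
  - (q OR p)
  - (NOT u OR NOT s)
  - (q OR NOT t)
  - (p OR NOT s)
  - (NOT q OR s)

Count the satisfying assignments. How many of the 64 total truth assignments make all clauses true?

4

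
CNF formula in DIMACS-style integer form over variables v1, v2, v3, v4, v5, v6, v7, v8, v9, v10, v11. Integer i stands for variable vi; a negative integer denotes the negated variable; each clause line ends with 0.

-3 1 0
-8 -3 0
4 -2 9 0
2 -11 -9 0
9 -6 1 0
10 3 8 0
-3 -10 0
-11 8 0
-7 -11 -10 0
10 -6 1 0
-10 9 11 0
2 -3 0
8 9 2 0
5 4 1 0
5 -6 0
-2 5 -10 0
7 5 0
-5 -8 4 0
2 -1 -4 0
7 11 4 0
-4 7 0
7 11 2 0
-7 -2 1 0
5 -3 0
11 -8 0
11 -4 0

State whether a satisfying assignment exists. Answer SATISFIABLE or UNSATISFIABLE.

SATISFIABLE

Set v1 = False and propagate.
  then v3 is forced to False.
The remaining clauses are satisfied by v2 = False, v4 = False, v5 = True, v6 = True, v7 = True, v8 = False, v9 = True, v10 = True, v11 = False.
So v1=F  v2=F  v3=F  v4=F  v5=T  v6=T  v7=T  v8=F  v9=T  v10=T  v11=F is a satisfying assignment.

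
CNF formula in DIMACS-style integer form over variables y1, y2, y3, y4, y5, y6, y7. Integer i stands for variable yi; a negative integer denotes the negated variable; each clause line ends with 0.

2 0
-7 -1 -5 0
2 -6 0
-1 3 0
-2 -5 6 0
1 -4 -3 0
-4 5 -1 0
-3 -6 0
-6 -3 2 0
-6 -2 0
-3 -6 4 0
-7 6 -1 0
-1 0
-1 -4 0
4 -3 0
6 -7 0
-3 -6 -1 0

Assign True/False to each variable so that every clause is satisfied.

(y2) is a unit clause, so y2 = True.
(~y6) is a unit clause, so y6 = False.
Unit propagation: (~y5) forces y5 = False.
The clause (~y1) is unit: y1 must be False.
(~y7) is a unit clause, so y7 = False.
y3 occurs only negated in the remaining clauses — set y3 = False.
y4 is now unconstrained; take y4 = False.
Every clause has at least one true literal under this assignment.
Check each clause:
  1. (y2) — y2 is true.
  2. (~y7 \/ ~y1 \/ ~y5) — ~y7 is true.
  3. (~y6 \/ y2) — y2 is true.
  4. (~y1 \/ y3) — ~y1 is true.
  5. (y6 \/ ~y5 \/ ~y2) — ~y5 is true.
  6. (~y3 \/ ~y4 \/ y1) — ~y4 is true.
  7. (~y1 \/ y5 \/ ~y4) — ~y4 is true.
  8. (~y3 \/ ~y6) — ~y6 is true.
  9. (y2 \/ ~y6 \/ ~y3) — y2 is true.
  10. (~y2 \/ ~y6) — ~y6 is true.
  11. (~y6 \/ y4 \/ ~y3) — ~y6 is true.
  12. (y6 \/ ~y7 \/ ~y1) — ~y7 is true.
  13. (~y1) — ~y1 is true.
  14. (~y4 \/ ~y1) — ~y4 is true.
  15. (~y3 \/ y4) — ~y3 is true.
  16. (y6 \/ ~y7) — ~y7 is true.
  17. (~y3 \/ ~y6 \/ ~y1) — ~y6 is true.

y1=F, y2=T, y3=F, y4=F, y5=F, y6=F, y7=F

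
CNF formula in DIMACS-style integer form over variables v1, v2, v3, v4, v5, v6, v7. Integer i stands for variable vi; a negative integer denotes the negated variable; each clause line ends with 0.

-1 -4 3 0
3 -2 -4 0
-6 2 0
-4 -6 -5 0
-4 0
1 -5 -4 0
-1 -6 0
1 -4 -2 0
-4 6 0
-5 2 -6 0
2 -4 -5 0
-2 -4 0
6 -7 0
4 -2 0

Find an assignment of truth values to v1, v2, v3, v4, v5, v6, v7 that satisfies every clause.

The clause (¬v4) is unit: v4 must be False.
(¬v2) is a unit clause, so v2 = False.
The clause (¬v6) is unit: v6 must be False.
Unit propagation: (¬v7) forces v7 = False.
v1, v3, v5 are now unconstrained; take v1 = True, v3 = True, v5 = True.

v1=1, v2=0, v3=1, v4=0, v5=1, v6=0, v7=0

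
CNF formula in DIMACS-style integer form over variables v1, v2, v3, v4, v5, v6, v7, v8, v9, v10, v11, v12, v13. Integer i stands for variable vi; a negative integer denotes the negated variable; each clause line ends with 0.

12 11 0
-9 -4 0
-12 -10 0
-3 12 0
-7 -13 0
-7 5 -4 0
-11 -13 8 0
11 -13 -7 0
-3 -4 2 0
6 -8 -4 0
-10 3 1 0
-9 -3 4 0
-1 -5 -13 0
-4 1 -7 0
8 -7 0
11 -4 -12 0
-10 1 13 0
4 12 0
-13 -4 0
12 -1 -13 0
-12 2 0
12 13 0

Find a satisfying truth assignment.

Pure literal: v2 appears only positively; assign v2 = True.
v7 occurs only negated in the remaining clauses — set v7 = False.
Set v1 = False and propagate.
Branch on v3: take v3 = False.
  then v10 is forced to False.
Branch on v4: take v4 = False.
  then v12 is forced to True.
The remaining clauses are satisfied by v5 = True, v6 = False, v8 = False, v9 = True, v11 = False, v13 = False.
Every clause has at least one true literal under this assignment.

v1=False, v2=True, v3=False, v4=False, v5=True, v6=False, v7=False, v8=False, v9=True, v10=False, v11=False, v12=True, v13=False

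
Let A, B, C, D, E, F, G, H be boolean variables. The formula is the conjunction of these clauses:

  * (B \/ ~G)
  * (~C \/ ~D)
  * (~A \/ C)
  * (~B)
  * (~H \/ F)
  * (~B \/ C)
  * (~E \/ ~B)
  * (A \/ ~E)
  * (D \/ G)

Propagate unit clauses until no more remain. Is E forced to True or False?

False

(~B) stands alone — B = False.
From (B \/ ~G) and B = False: G = False.
(D \/ G): since G = False, the clause reduces to (D). D = True.
(~D \/ ~C) with D = True leaves only ~C, so C = False.
(C \/ ~A): since C = False, the clause reduces to (~A). A = False.
In (~E \/ A), A is now false; ~E must hold, so E = False.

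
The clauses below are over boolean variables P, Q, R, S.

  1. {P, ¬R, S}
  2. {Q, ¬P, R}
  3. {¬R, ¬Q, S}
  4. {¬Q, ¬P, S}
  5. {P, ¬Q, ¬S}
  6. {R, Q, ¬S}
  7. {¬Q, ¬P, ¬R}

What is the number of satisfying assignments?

The models are:
  P=0 Q=0 R=0 S=0
  P=0 Q=0 R=1 S=1
  P=0 Q=1 R=0 S=0
  P=1 Q=0 R=1 S=0
  P=1 Q=0 R=1 S=1
  P=1 Q=1 R=0 S=1
Count: 6.

6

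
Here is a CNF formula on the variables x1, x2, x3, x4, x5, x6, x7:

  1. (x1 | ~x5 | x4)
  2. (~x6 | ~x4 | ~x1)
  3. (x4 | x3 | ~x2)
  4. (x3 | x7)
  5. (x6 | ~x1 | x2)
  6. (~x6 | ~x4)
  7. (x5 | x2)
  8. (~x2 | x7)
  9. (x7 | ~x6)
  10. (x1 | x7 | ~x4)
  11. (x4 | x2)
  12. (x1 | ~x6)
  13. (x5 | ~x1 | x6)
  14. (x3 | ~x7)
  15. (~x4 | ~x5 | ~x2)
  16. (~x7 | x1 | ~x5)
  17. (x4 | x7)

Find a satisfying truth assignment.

x3 occurs only positively in the remaining clauses — set x3 = True.
Set x1 = True and propagate.
For the remaining variables, x2 = True, x4 = False, x5 = False, x6 = True, x7 = True works.
Every clause has at least one true literal under this assignment.

x1 = T, x2 = T, x3 = T, x4 = F, x5 = F, x6 = T, x7 = T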